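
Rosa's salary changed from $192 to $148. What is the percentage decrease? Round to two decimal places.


Find the absolute change:
|148 - 192| = 44
Divide by original and multiply by 100:
44 / 192 x 100 = 22.9166...% ≈ 22.92%

22.92%


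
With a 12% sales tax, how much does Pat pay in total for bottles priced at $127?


Calculate the tax:
12% of $127 = $15.24
Add tax to price:
$127 + $15.24 = $142.24

$142.24


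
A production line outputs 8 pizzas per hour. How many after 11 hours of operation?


Production rate: 8 pizzas per hour
Time: 11 hours
Total: 8 x 11 = 88 pizzas

88 pizzas


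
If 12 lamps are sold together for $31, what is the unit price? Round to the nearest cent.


Total cost: $31
Number of items: 12
Unit price: $31 / 12 = $2.5833... ≈ $2.58

$2.58


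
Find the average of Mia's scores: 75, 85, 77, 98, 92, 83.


Add the scores:
75 + 85 + 77 + 98 + 92 + 83 = 510
Divide by the number of tests:
510 / 6 = 85

85


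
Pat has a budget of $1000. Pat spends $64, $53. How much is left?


Add up expenses:
$64 + $53 = $117
Subtract from budget:
$1000 - $117 = $883

$883


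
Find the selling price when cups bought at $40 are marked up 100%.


Calculate the markup amount:
100% of $40 = $40
Add to cost:
$40 + $40 = $80

$80


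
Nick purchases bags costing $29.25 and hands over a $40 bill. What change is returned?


Start with the amount paid:
$40
Subtract the price:
$40 - $29.25 = $10.75

$10.75


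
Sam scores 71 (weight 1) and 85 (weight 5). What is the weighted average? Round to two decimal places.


Weighted sum:
1 x 71 + 5 x 85 = 496
Total weight:
1 + 5 = 6
Weighted average:
496 / 6 = 82.6666... ≈ 82.67

82.67


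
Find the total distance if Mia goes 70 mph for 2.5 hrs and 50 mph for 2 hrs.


Leg 1 distance:
70 x 2.5 = 175 miles
Leg 2 distance:
50 x 2 = 100 miles
Total distance:
175 + 100 = 275 miles

275 miles


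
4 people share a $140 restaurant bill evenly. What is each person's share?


Total bill: $140
Number of people: 4
Each pays: $140 / 4 = $35

$35


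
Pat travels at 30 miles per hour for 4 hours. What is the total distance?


Use the formula: distance = speed x time
Speed = 30 mph, Time = 4 hours
30 x 4 = 120 miles

120 miles


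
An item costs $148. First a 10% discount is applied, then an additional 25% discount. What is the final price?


First discount:
10% of $148 = $14.80
Price after first discount:
$148 - $14.80 = $133.20
Second discount:
25% of $133.20 = $33.30
Final price:
$133.20 - $33.30 = $99.90

$99.90


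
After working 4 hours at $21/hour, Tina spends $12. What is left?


Calculate earnings:
4 x $21 = $84
Subtract spending:
$84 - $12 = $72

$72


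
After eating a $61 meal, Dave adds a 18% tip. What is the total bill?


Calculate the tip:
18% of $61 = $10.98
Add tip to meal cost:
$61 + $10.98 = $71.98

$71.98


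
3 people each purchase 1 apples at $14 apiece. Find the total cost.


Cost per person:
1 x $14 = $14
Group total:
3 x $14 = $42

$42


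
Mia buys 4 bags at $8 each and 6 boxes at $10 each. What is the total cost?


Cost of bags:
4 x $8 = $32
Cost of boxes:
6 x $10 = $60
Add both:
$32 + $60 = $92

$92


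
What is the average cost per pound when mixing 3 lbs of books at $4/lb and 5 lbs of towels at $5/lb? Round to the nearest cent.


Cost of books:
3 x $4 = $12
Cost of towels:
5 x $5 = $25
Total cost: $12 + $25 = $37
Total weight: 8 lbs
Average: $37 / 8 = $4.625 ≈ $4.63/lb

$4.63/lb


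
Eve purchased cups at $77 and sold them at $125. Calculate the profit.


Selling price = $125
Cost price = $77
Profit = selling price - cost price:
Profit = $125 - $77 = $48

$48


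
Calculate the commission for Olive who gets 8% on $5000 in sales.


Convert rate to decimal:
8% = 0.08
Multiply by sales:
$5000 x 0.08 = $400

$400


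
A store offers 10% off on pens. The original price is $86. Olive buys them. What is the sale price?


Calculate the discount amount:
10% of $86 = $8.60
Subtract from original:
$86 - $8.60 = $77.40

$77.40


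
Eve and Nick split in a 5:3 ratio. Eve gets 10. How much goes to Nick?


Find the multiplier:
10 / 5 = 2
Apply to Nick's share:
3 x 2 = 6

6


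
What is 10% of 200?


Convert percentage to decimal:
10% = 0.1
Multiply:
200 x 0.1 = 20

20


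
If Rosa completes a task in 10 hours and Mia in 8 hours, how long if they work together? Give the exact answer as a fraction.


Rosa's rate: 1/10 of the job per hour
Mia's rate: 1/8 of the job per hour
Combined rate: 1/10 + 1/8 = 9/40 per hour
Time = 1 / (9/40) = 40/9 hours (≈ 4.44 hours)

40/9 hours


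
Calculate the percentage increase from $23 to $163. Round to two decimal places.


Find the absolute change:
|163 - 23| = 140
Divide by original and multiply by 100:
140 / 23 x 100 = 608.6956...% ≈ 608.7%

608.7%


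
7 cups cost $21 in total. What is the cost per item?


Total cost: $21
Number of items: 7
Unit price: $21 / 7 = $3

$3


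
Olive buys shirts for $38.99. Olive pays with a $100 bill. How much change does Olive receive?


Start with the amount paid:
$100
Subtract the price:
$100 - $38.99 = $61.01

$61.01


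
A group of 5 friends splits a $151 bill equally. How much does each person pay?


Total bill: $151
Number of people: 5
Each pays: $151 / 5 = $30.20

$30.20


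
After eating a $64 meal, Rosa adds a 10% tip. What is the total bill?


Calculate the tip:
10% of $64 = $6.40
Add tip to meal cost:
$64 + $6.40 = $70.40

$70.40


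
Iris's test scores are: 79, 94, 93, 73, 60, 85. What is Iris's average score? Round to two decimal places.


Add the scores:
79 + 94 + 93 + 73 + 60 + 85 = 484
Divide by the number of tests:
484 / 6 = 80.6666... ≈ 80.67

80.67


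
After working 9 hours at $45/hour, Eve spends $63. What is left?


Calculate earnings:
9 x $45 = $405
Subtract spending:
$405 - $63 = $342

$342


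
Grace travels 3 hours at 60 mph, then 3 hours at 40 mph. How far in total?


Leg 1 distance:
60 x 3 = 180 miles
Leg 2 distance:
40 x 3 = 120 miles
Total distance:
180 + 120 = 300 miles

300 miles


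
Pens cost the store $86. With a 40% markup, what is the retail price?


Calculate the markup amount:
40% of $86 = $34.40
Add to cost:
$86 + $34.40 = $120.40

$120.40


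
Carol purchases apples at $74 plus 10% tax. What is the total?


Calculate the tax:
10% of $74 = $7.40
Add tax to price:
$74 + $7.40 = $81.40

$81.40


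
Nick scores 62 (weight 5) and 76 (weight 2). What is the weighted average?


Weighted sum:
5 x 62 + 2 x 76 = 462
Total weight:
5 + 2 = 7
Weighted average:
462 / 7 = 66

66


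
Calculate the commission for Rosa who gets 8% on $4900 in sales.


Convert rate to decimal:
8% = 0.08
Multiply by sales:
$4900 x 0.08 = $392

$392


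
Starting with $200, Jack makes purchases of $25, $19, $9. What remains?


Add up expenses:
$25 + $19 + $9 = $53
Subtract from budget:
$200 - $53 = $147

$147


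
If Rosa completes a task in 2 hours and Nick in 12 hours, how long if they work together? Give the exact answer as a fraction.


Rosa's rate: 1/2 of the job per hour
Nick's rate: 1/12 of the job per hour
Combined rate: 1/2 + 1/12 = 7/12 per hour
Time = 1 / (7/12) = 12/7 hours (≈ 1.71 hours)

12/7 hours


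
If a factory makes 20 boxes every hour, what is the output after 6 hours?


Production rate: 20 boxes per hour
Time: 6 hours
Total: 20 x 6 = 120 boxes

120 boxes


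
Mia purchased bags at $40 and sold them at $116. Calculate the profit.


Selling price = $116
Cost price = $40
Profit = selling price - cost price:
Profit = $116 - $40 = $76

$76


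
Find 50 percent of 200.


Convert percentage to decimal:
50% = 0.5
Multiply:
200 x 0.5 = 100

100


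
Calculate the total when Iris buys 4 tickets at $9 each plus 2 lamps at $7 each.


Cost of tickets:
4 x $9 = $36
Cost of lamps:
2 x $7 = $14
Add both:
$36 + $14 = $50

$50


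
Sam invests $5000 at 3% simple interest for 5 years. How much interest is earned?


Use the formula I = P x R x T / 100
P x R x T = 5000 x 3 x 5 = 75000
I = 75000 / 100 = $750

$750


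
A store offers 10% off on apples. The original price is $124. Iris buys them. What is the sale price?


Calculate the discount amount:
10% of $124 = $12.40
Subtract from original:
$124 - $12.40 = $111.60

$111.60


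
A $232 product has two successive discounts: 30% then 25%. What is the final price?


First discount:
30% of $232 = $69.60
Price after first discount:
$232 - $69.60 = $162.40
Second discount:
25% of $162.40 = $40.60
Final price:
$162.40 - $40.60 = $121.80

$121.80


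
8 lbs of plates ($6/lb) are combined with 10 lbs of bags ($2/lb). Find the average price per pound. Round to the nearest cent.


Cost of plates:
8 x $6 = $48
Cost of bags:
10 x $2 = $20
Total cost: $48 + $20 = $68
Total weight: 18 lbs
Average: $68 / 18 = $3.7777... ≈ $3.78/lb

$3.78/lb


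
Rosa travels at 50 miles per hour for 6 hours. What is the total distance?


Use the formula: distance = speed x time
Speed = 50 mph, Time = 6 hours
50 x 6 = 300 miles

300 miles


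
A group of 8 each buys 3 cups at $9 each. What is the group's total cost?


Cost per person:
3 x $9 = $27
Group total:
8 x $27 = $216

$216


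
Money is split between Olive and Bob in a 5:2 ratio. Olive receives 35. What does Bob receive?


Find the multiplier:
35 / 5 = 7
Apply to Bob's share:
2 x 7 = 14

14


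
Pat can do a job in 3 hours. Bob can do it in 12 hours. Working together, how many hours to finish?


Pat's rate: 1/3 of the job per hour
Bob's rate: 1/12 of the job per hour
Combined rate: 1/3 + 1/12 = 5/12 per hour
Time = 1 / (5/12) = 12/5 = 2.4 hours

2.4 hours


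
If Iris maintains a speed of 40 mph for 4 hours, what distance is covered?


Use the formula: distance = speed x time
Speed = 40 mph, Time = 4 hours
40 x 4 = 160 miles

160 miles


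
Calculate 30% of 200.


Convert percentage to decimal:
30% = 0.3
Multiply:
200 x 0.3 = 60

60


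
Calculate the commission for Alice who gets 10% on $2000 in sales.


Convert rate to decimal:
10% = 0.1
Multiply by sales:
$2000 x 0.1 = $200

$200


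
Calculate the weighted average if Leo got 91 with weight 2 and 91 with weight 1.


Weighted sum:
2 x 91 + 1 x 91 = 273
Total weight:
2 + 1 = 3
Weighted average:
273 / 3 = 91

91


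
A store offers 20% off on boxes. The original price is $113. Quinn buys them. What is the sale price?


Calculate the discount amount:
20% of $113 = $22.60
Subtract from original:
$113 - $22.60 = $90.40

$90.40


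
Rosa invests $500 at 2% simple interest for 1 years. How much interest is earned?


Use the formula I = P x R x T / 100
P x R x T = 500 x 2 x 1 = 1000
I = 1000 / 100 = $10

$10


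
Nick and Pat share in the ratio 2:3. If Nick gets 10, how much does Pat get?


Find the multiplier:
10 / 2 = 5
Apply to Pat's share:
3 x 5 = 15

15


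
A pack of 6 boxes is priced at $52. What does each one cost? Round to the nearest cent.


Total cost: $52
Number of items: 6
Unit price: $52 / 6 = $8.6666... ≈ $8.67

$8.67


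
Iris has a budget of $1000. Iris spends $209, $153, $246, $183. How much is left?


Add up expenses:
$209 + $153 + $246 + $183 = $791
Subtract from budget:
$1000 - $791 = $209

$209


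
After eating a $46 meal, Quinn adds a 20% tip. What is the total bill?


Calculate the tip:
20% of $46 = $9.20
Add tip to meal cost:
$46 + $9.20 = $55.20

$55.20


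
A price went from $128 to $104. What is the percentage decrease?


Find the absolute change:
|104 - 128| = 24
Divide by original and multiply by 100:
24 / 128 x 100 = 18.75%

18.75%


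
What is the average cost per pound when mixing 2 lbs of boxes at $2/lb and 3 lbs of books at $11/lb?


Cost of boxes:
2 x $2 = $4
Cost of books:
3 x $11 = $33
Total cost: $4 + $33 = $37
Total weight: 5 lbs
Average: $37 / 5 = $7.40/lb

$7.40/lb


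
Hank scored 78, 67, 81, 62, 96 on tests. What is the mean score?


Add the scores:
78 + 67 + 81 + 62 + 96 = 384
Divide by the number of tests:
384 / 5 = 76.8

76.8


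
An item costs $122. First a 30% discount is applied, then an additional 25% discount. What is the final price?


First discount:
30% of $122 = $36.60
Price after first discount:
$122 - $36.60 = $85.40
Second discount:
25% of $85.40 = $21.35
Final price:
$85.40 - $21.35 = $64.05

$64.05


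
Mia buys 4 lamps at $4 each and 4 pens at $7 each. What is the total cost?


Cost of lamps:
4 x $4 = $16
Cost of pens:
4 x $7 = $28
Add both:
$16 + $28 = $44

$44


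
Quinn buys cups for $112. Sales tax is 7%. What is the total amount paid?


Calculate the tax:
7% of $112 = $7.84
Add tax to price:
$112 + $7.84 = $119.84

$119.84


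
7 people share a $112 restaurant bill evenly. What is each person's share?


Total bill: $112
Number of people: 7
Each pays: $112 / 7 = $16

$16


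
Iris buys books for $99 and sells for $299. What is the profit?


Selling price = $299
Cost price = $99
Profit = selling price - cost price:
Profit = $299 - $99 = $200

$200


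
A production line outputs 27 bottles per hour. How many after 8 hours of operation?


Production rate: 27 bottles per hour
Time: 8 hours
Total: 27 x 8 = 216 bottles

216 bottles


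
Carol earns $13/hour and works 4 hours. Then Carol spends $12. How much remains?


Calculate earnings:
4 x $13 = $52
Subtract spending:
$52 - $12 = $40

$40


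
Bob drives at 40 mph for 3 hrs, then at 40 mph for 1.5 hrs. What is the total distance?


Leg 1 distance:
40 x 3 = 120 miles
Leg 2 distance:
40 x 1.5 = 60 miles
Total distance:
120 + 60 = 180 miles

180 miles


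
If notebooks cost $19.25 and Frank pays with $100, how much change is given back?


Start with the amount paid:
$100
Subtract the price:
$100 - $19.25 = $80.75

$80.75


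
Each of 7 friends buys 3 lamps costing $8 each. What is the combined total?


Cost per person:
3 x $8 = $24
Group total:
7 x $24 = $168

$168


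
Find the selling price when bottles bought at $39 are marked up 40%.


Calculate the markup amount:
40% of $39 = $15.60
Add to cost:
$39 + $15.60 = $54.60

$54.60


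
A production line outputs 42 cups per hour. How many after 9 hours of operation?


Production rate: 42 cups per hour
Time: 9 hours
Total: 42 x 9 = 378 cups

378 cups


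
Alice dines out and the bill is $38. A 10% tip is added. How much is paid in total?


Calculate the tip:
10% of $38 = $3.80
Add tip to meal cost:
$38 + $3.80 = $41.80

$41.80


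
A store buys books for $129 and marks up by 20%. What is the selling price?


Calculate the markup amount:
20% of $129 = $25.80
Add to cost:
$129 + $25.80 = $154.80

$154.80


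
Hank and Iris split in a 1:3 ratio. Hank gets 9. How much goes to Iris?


Find the multiplier:
9 / 1 = 9
Apply to Iris's share:
3 x 9 = 27

27


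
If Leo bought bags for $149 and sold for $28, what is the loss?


Selling price = $28
Cost price = $149
Loss = cost price - selling price:
Loss = $149 - $28 = $121

$121


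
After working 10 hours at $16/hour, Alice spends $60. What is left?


Calculate earnings:
10 x $16 = $160
Subtract spending:
$160 - $60 = $100

$100


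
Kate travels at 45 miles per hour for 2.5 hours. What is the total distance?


Use the formula: distance = speed x time
Speed = 45 mph, Time = 2.5 hours
45 x 2.5 = 112.5 miles

112.5 miles


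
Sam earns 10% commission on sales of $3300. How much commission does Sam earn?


Convert rate to decimal:
10% = 0.1
Multiply by sales:
$3300 x 0.1 = $330

$330


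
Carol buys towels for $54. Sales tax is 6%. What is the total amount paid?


Calculate the tax:
6% of $54 = $3.24
Add tax to price:
$54 + $3.24 = $57.24

$57.24


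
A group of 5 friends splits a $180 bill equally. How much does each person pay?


Total bill: $180
Number of people: 5
Each pays: $180 / 5 = $36

$36


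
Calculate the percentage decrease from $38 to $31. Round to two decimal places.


Find the absolute change:
|31 - 38| = 7
Divide by original and multiply by 100:
7 / 38 x 100 = 18.4210...% ≈ 18.42%

18.42%


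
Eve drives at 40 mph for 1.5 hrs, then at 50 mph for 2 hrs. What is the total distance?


Leg 1 distance:
40 x 1.5 = 60 miles
Leg 2 distance:
50 x 2 = 100 miles
Total distance:
60 + 100 = 160 miles

160 miles


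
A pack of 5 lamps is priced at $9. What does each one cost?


Total cost: $9
Number of items: 5
Unit price: $9 / 5 = $1.80

$1.80


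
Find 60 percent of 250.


Convert percentage to decimal:
60% = 0.6
Multiply:
250 x 0.6 = 150

150


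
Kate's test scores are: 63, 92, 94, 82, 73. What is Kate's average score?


Add the scores:
63 + 92 + 94 + 82 + 73 = 404
Divide by the number of tests:
404 / 5 = 80.8

80.8


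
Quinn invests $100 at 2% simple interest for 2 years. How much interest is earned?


Use the formula I = P x R x T / 100
P x R x T = 100 x 2 x 2 = 400
I = 400 / 100 = $4

$4


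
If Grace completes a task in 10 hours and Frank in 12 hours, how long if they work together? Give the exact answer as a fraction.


Grace's rate: 1/10 of the job per hour
Frank's rate: 1/12 of the job per hour
Combined rate: 1/10 + 1/12 = 11/60 per hour
Time = 1 / (11/60) = 60/11 hours (≈ 5.45 hours)

60/11 hours


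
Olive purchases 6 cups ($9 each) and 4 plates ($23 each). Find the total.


Cost of cups:
6 x $9 = $54
Cost of plates:
4 x $23 = $92
Add both:
$54 + $92 = $146

$146


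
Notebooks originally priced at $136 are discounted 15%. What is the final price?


Calculate the discount amount:
15% of $136 = $20.40
Subtract from original:
$136 - $20.40 = $115.60

$115.60


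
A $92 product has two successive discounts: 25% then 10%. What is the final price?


First discount:
25% of $92 = $23
Price after first discount:
$92 - $23 = $69
Second discount:
10% of $69 = $6.90
Final price:
$69 - $6.90 = $62.10

$62.10


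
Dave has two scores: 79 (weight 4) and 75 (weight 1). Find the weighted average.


Weighted sum:
4 x 79 + 1 x 75 = 391
Total weight:
4 + 1 = 5
Weighted average:
391 / 5 = 78.2

78.2


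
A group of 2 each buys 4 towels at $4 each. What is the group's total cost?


Cost per person:
4 x $4 = $16
Group total:
2 x $16 = $32

$32


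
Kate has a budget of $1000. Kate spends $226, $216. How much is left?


Add up expenses:
$226 + $216 = $442
Subtract from budget:
$1000 - $442 = $558

$558


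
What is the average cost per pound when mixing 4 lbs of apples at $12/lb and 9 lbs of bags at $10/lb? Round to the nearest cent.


Cost of apples:
4 x $12 = $48
Cost of bags:
9 x $10 = $90
Total cost: $48 + $90 = $138
Total weight: 13 lbs
Average: $138 / 13 = $10.6153... ≈ $10.62/lb

$10.62/lb


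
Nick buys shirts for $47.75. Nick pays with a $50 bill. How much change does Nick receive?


Start with the amount paid:
$50
Subtract the price:
$50 - $47.75 = $2.25

$2.25


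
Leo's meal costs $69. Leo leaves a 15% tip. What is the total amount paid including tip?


Calculate the tip:
15% of $69 = $10.35
Add tip to meal cost:
$69 + $10.35 = $79.35

$79.35


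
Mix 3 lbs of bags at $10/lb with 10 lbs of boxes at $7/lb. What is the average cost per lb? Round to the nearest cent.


Cost of bags:
3 x $10 = $30
Cost of boxes:
10 x $7 = $70
Total cost: $30 + $70 = $100
Total weight: 13 lbs
Average: $100 / 13 = $7.6923... ≈ $7.69/lb

$7.69/lb


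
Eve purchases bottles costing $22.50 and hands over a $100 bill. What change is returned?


Start with the amount paid:
$100
Subtract the price:
$100 - $22.50 = $77.50

$77.50


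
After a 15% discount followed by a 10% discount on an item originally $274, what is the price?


First discount:
15% of $274 = $41.10
Price after first discount:
$274 - $41.10 = $232.90
Second discount:
10% of $232.90 = $23.29
Final price:
$232.90 - $23.29 = $209.61

$209.61


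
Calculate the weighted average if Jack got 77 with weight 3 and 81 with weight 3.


Weighted sum:
3 x 77 + 3 x 81 = 474
Total weight:
3 + 3 = 6
Weighted average:
474 / 6 = 79

79


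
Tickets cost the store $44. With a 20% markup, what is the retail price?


Calculate the markup amount:
20% of $44 = $8.80
Add to cost:
$44 + $8.80 = $52.80

$52.80


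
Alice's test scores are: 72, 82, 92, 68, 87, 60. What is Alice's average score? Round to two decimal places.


Add the scores:
72 + 82 + 92 + 68 + 87 + 60 = 461
Divide by the number of tests:
461 / 6 = 76.8333... ≈ 76.83

76.83


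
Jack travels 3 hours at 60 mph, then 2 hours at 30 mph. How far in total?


Leg 1 distance:
60 x 3 = 180 miles
Leg 2 distance:
30 x 2 = 60 miles
Total distance:
180 + 60 = 240 miles

240 miles


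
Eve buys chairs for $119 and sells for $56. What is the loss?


Selling price = $56
Cost price = $119
Loss = cost price - selling price:
Loss = $119 - $56 = $63

$63


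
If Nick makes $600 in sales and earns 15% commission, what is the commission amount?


Convert rate to decimal:
15% = 0.15
Multiply by sales:
$600 x 0.15 = $90

$90


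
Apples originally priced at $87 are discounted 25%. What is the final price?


Calculate the discount amount:
25% of $87 = $21.75
Subtract from original:
$87 - $21.75 = $65.25

$65.25


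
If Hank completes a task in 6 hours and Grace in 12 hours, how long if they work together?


Hank's rate: 1/6 of the job per hour
Grace's rate: 1/12 of the job per hour
Combined rate: 1/6 + 1/12 = 1/4 per hour
Time = 1 / (1/4) = 4 hours

4 hours


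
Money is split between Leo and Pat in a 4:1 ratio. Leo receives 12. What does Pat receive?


Find the multiplier:
12 / 4 = 3
Apply to Pat's share:
1 x 3 = 3

3


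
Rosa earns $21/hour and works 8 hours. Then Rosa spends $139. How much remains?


Calculate earnings:
8 x $21 = $168
Subtract spending:
$168 - $139 = $29

$29


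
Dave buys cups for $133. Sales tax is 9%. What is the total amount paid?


Calculate the tax:
9% of $133 = $11.97
Add tax to price:
$133 + $11.97 = $144.97

$144.97


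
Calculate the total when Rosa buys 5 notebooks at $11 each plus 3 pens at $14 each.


Cost of notebooks:
5 x $11 = $55
Cost of pens:
3 x $14 = $42
Add both:
$55 + $42 = $97

$97


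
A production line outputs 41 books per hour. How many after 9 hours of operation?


Production rate: 41 books per hour
Time: 9 hours
Total: 41 x 9 = 369 books

369 books


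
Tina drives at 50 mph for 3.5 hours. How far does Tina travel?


Use the formula: distance = speed x time
Speed = 50 mph, Time = 3.5 hours
50 x 3.5 = 175 miles

175 miles


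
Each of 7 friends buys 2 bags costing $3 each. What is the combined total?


Cost per person:
2 x $3 = $6
Group total:
7 x $6 = $42

$42


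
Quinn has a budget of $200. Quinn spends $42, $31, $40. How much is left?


Add up expenses:
$42 + $31 + $40 = $113
Subtract from budget:
$200 - $113 = $87

$87


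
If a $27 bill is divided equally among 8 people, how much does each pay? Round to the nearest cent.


Total bill: $27
Number of people: 8
Each pays: $27 / 8 = $3.375 ≈ $3.38

$3.38


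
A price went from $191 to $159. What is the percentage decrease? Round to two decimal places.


Find the absolute change:
|159 - 191| = 32
Divide by original and multiply by 100:
32 / 191 x 100 = 16.7539...% ≈ 16.75%

16.75%


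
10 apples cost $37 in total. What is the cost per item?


Total cost: $37
Number of items: 10
Unit price: $37 / 10 = $3.70

$3.70


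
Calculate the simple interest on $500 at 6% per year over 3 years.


Use the formula I = P x R x T / 100
P x R x T = 500 x 6 x 3 = 9000
I = 9000 / 100 = $90

$90


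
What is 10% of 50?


Convert percentage to decimal:
10% = 0.1
Multiply:
50 x 0.1 = 5

5


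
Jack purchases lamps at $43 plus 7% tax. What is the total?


Calculate the tax:
7% of $43 = $3.01
Add tax to price:
$43 + $3.01 = $46.01

$46.01


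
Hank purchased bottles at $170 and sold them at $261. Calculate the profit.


Selling price = $261
Cost price = $170
Profit = selling price - cost price:
Profit = $261 - $170 = $91

$91


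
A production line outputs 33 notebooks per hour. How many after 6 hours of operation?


Production rate: 33 notebooks per hour
Time: 6 hours
Total: 33 x 6 = 198 notebooks

198 notebooks


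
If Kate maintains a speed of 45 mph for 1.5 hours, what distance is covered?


Use the formula: distance = speed x time
Speed = 45 mph, Time = 1.5 hours
45 x 1.5 = 67.5 miles

67.5 miles


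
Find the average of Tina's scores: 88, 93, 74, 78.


Add the scores:
88 + 93 + 74 + 78 = 333
Divide by the number of tests:
333 / 4 = 83.25

83.25


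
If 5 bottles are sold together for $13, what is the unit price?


Total cost: $13
Number of items: 5
Unit price: $13 / 5 = $2.60

$2.60


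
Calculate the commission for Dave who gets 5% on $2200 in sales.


Convert rate to decimal:
5% = 0.05
Multiply by sales:
$2200 x 0.05 = $110

$110


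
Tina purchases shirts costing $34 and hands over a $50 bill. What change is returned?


Start with the amount paid:
$50
Subtract the price:
$50 - $34 = $16

$16


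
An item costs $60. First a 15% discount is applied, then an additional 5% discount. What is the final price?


First discount:
15% of $60 = $9
Price after first discount:
$60 - $9 = $51
Second discount:
5% of $51 = $2.55
Final price:
$51 - $2.55 = $48.45

$48.45


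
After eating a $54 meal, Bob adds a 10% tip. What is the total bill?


Calculate the tip:
10% of $54 = $5.40
Add tip to meal cost:
$54 + $5.40 = $59.40

$59.40


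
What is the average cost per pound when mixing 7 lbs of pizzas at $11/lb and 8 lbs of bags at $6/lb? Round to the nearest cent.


Cost of pizzas:
7 x $11 = $77
Cost of bags:
8 x $6 = $48
Total cost: $77 + $48 = $125
Total weight: 15 lbs
Average: $125 / 15 = $8.3333... ≈ $8.33/lb

$8.33/lb


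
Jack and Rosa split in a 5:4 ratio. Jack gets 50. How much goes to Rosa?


Find the multiplier:
50 / 5 = 10
Apply to Rosa's share:
4 x 10 = 40

40


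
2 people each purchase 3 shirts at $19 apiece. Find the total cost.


Cost per person:
3 x $19 = $57
Group total:
2 x $57 = $114

$114


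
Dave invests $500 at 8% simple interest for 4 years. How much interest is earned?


Use the formula I = P x R x T / 100
P x R x T = 500 x 8 x 4 = 16000
I = 16000 / 100 = $160

$160


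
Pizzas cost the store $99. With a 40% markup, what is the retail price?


Calculate the markup amount:
40% of $99 = $39.60
Add to cost:
$99 + $39.60 = $138.60

$138.60


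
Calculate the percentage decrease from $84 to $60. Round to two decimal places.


Find the absolute change:
|60 - 84| = 24
Divide by original and multiply by 100:
24 / 84 x 100 = 28.5714...% ≈ 28.57%

28.57%


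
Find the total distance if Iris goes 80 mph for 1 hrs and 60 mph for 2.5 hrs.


Leg 1 distance:
80 x 1 = 80 miles
Leg 2 distance:
60 x 2.5 = 150 miles
Total distance:
80 + 150 = 230 miles

230 miles


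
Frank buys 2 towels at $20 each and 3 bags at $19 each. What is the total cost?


Cost of towels:
2 x $20 = $40
Cost of bags:
3 x $19 = $57
Add both:
$40 + $57 = $97

$97


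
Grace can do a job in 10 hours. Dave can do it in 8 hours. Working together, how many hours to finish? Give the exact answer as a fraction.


Grace's rate: 1/10 of the job per hour
Dave's rate: 1/8 of the job per hour
Combined rate: 1/10 + 1/8 = 9/40 per hour
Time = 1 / (9/40) = 40/9 hours (≈ 4.44 hours)

40/9 hours


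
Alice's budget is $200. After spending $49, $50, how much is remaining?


Add up expenses:
$49 + $50 = $99
Subtract from budget:
$200 - $99 = $101

$101


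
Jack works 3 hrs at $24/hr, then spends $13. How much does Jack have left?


Calculate earnings:
3 x $24 = $72
Subtract spending:
$72 - $13 = $59

$59


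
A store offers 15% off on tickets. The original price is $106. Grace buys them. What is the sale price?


Calculate the discount amount:
15% of $106 = $15.90
Subtract from original:
$106 - $15.90 = $90.10

$90.10


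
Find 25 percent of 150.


Convert percentage to decimal:
25% = 0.25
Multiply:
150 x 0.25 = 37.5

37.5


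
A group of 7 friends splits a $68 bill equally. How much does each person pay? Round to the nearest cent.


Total bill: $68
Number of people: 7
Each pays: $68 / 7 = $9.7142... ≈ $9.71

$9.71


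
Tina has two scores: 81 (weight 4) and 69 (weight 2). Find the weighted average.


Weighted sum:
4 x 81 + 2 x 69 = 462
Total weight:
4 + 2 = 6
Weighted average:
462 / 6 = 77

77


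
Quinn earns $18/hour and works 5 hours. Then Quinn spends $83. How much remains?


Calculate earnings:
5 x $18 = $90
Subtract spending:
$90 - $83 = $7

$7


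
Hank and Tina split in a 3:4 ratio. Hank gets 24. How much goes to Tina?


Find the multiplier:
24 / 3 = 8
Apply to Tina's share:
4 x 8 = 32

32


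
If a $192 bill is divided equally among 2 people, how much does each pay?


Total bill: $192
Number of people: 2
Each pays: $192 / 2 = $96

$96


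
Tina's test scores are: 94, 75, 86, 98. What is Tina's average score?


Add the scores:
94 + 75 + 86 + 98 = 353
Divide by the number of tests:
353 / 4 = 88.25

88.25


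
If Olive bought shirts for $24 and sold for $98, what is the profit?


Selling price = $98
Cost price = $24
Profit = selling price - cost price:
Profit = $98 - $24 = $74

$74


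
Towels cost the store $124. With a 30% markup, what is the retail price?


Calculate the markup amount:
30% of $124 = $37.20
Add to cost:
$124 + $37.20 = $161.20

$161.20


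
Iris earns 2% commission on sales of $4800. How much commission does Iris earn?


Convert rate to decimal:
2% = 0.02
Multiply by sales:
$4800 x 0.02 = $96

$96


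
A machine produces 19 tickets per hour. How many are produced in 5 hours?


Production rate: 19 tickets per hour
Time: 5 hours
Total: 19 x 5 = 95 tickets

95 tickets


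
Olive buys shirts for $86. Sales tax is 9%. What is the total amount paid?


Calculate the tax:
9% of $86 = $7.74
Add tax to price:
$86 + $7.74 = $93.74

$93.74


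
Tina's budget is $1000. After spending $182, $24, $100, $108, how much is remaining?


Add up expenses:
$182 + $24 + $100 + $108 = $414
Subtract from budget:
$1000 - $414 = $586

$586


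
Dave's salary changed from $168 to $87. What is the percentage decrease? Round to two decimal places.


Find the absolute change:
|87 - 168| = 81
Divide by original and multiply by 100:
81 / 168 x 100 = 48.2142...% ≈ 48.21%

48.21%


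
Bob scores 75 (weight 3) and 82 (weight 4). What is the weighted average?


Weighted sum:
3 x 75 + 4 x 82 = 553
Total weight:
3 + 4 = 7
Weighted average:
553 / 7 = 79

79


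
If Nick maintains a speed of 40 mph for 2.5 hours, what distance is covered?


Use the formula: distance = speed x time
Speed = 40 mph, Time = 2.5 hours
40 x 2.5 = 100 miles

100 miles


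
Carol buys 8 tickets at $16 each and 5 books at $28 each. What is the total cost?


Cost of tickets:
8 x $16 = $128
Cost of books:
5 x $28 = $140
Add both:
$128 + $140 = $268

$268


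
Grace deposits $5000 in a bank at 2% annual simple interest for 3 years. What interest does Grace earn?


Use the formula I = P x R x T / 100
P x R x T = 5000 x 2 x 3 = 30000
I = 30000 / 100 = $300

$300


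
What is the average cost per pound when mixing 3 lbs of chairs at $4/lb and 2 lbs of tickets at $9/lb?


Cost of chairs:
3 x $4 = $12
Cost of tickets:
2 x $9 = $18
Total cost: $12 + $18 = $30
Total weight: 5 lbs
Average: $30 / 5 = $6/lb

$6/lb


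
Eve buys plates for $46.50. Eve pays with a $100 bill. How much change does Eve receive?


Start with the amount paid:
$100
Subtract the price:
$100 - $46.50 = $53.50

$53.50


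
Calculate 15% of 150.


Convert percentage to decimal:
15% = 0.15
Multiply:
150 x 0.15 = 22.5

22.5


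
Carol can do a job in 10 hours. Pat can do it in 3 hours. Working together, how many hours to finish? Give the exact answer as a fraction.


Carol's rate: 1/10 of the job per hour
Pat's rate: 1/3 of the job per hour
Combined rate: 1/10 + 1/3 = 13/30 per hour
Time = 1 / (13/30) = 30/13 hours (≈ 2.31 hours)

30/13 hours


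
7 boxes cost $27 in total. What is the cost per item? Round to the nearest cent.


Total cost: $27
Number of items: 7
Unit price: $27 / 7 = $3.8571... ≈ $3.86

$3.86


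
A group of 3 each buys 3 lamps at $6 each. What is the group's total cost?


Cost per person:
3 x $6 = $18
Group total:
3 x $18 = $54

$54


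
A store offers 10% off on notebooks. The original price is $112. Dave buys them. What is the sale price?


Calculate the discount amount:
10% of $112 = $11.20
Subtract from original:
$112 - $11.20 = $100.80

$100.80


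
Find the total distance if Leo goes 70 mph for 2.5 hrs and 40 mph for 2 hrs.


Leg 1 distance:
70 x 2.5 = 175 miles
Leg 2 distance:
40 x 2 = 80 miles
Total distance:
175 + 80 = 255 miles

255 miles


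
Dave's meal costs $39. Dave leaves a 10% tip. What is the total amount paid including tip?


Calculate the tip:
10% of $39 = $3.90
Add tip to meal cost:
$39 + $3.90 = $42.90

$42.90


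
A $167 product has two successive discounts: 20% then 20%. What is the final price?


First discount:
20% of $167 = $33.40
Price after first discount:
$167 - $33.40 = $133.60
Second discount:
20% of $133.60 = $26.72
Final price:
$133.60 - $26.72 = $106.88

$106.88


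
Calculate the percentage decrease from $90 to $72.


Find the absolute change:
|72 - 90| = 18
Divide by original and multiply by 100:
18 / 90 x 100 = 20%

20%


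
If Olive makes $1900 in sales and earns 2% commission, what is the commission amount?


Convert rate to decimal:
2% = 0.02
Multiply by sales:
$1900 x 0.02 = $38

$38


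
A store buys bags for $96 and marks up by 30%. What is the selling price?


Calculate the markup amount:
30% of $96 = $28.80
Add to cost:
$96 + $28.80 = $124.80

$124.80


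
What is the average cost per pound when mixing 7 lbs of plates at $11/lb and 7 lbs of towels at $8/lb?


Cost of plates:
7 x $11 = $77
Cost of towels:
7 x $8 = $56
Total cost: $77 + $56 = $133
Total weight: 14 lbs
Average: $133 / 14 = $9.50/lb

$9.50/lb


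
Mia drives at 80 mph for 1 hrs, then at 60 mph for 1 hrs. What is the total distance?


Leg 1 distance:
80 x 1 = 80 miles
Leg 2 distance:
60 x 1 = 60 miles
Total distance:
80 + 60 = 140 miles

140 miles


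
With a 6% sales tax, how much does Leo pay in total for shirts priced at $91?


Calculate the tax:
6% of $91 = $5.46
Add tax to price:
$91 + $5.46 = $96.46

$96.46


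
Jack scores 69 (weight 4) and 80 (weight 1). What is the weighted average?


Weighted sum:
4 x 69 + 1 x 80 = 356
Total weight:
4 + 1 = 5
Weighted average:
356 / 5 = 71.2

71.2


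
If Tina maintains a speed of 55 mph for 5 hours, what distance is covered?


Use the formula: distance = speed x time
Speed = 55 mph, Time = 5 hours
55 x 5 = 275 miles

275 miles


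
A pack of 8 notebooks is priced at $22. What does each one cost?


Total cost: $22
Number of items: 8
Unit price: $22 / 8 = $2.75

$2.75


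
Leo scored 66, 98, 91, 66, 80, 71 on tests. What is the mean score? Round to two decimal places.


Add the scores:
66 + 98 + 91 + 66 + 80 + 71 = 472
Divide by the number of tests:
472 / 6 = 78.6666... ≈ 78.67

78.67


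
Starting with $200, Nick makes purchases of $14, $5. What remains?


Add up expenses:
$14 + $5 = $19
Subtract from budget:
$200 - $19 = $181

$181


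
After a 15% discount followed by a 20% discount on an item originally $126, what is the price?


First discount:
15% of $126 = $18.90
Price after first discount:
$126 - $18.90 = $107.10
Second discount:
20% of $107.10 = $21.42
Final price:
$107.10 - $21.42 = $85.68

$85.68


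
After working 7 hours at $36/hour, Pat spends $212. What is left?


Calculate earnings:
7 x $36 = $252
Subtract spending:
$252 - $212 = $40

$40


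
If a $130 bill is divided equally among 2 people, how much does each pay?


Total bill: $130
Number of people: 2
Each pays: $130 / 2 = $65

$65


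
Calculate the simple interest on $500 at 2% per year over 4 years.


Use the formula I = P x R x T / 100
P x R x T = 500 x 2 x 4 = 4000
I = 4000 / 100 = $40

$40


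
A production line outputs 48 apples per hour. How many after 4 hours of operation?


Production rate: 48 apples per hour
Time: 4 hours
Total: 48 x 4 = 192 apples

192 apples


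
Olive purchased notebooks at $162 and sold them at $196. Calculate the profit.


Selling price = $196
Cost price = $162
Profit = selling price - cost price:
Profit = $196 - $162 = $34

$34


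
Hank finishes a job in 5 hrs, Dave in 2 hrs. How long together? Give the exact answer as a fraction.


Hank's rate: 1/5 of the job per hour
Dave's rate: 1/2 of the job per hour
Combined rate: 1/5 + 1/2 = 7/10 per hour
Time = 1 / (7/10) = 10/7 hours (≈ 1.43 hours)

10/7 hours


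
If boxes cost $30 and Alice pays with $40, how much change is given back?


Start with the amount paid:
$40
Subtract the price:
$40 - $30 = $10

$10


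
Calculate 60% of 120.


Convert percentage to decimal:
60% = 0.6
Multiply:
120 x 0.6 = 72

72


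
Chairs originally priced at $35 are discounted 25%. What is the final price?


Calculate the discount amount:
25% of $35 = $8.75
Subtract from original:
$35 - $8.75 = $26.25

$26.25


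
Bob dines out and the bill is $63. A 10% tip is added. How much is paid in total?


Calculate the tip:
10% of $63 = $6.30
Add tip to meal cost:
$63 + $6.30 = $69.30

$69.30


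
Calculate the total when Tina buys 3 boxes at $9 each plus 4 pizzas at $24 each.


Cost of boxes:
3 x $9 = $27
Cost of pizzas:
4 x $24 = $96
Add both:
$27 + $96 = $123

$123


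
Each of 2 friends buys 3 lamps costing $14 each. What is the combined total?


Cost per person:
3 x $14 = $42
Group total:
2 x $42 = $84

$84


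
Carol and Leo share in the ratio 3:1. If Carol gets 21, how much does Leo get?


Find the multiplier:
21 / 3 = 7
Apply to Leo's share:
1 x 7 = 7

7


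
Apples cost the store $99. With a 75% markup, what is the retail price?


Calculate the markup amount:
75% of $99 = $74.25
Add to cost:
$99 + $74.25 = $173.25

$173.25


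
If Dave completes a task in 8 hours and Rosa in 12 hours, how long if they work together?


Dave's rate: 1/8 of the job per hour
Rosa's rate: 1/12 of the job per hour
Combined rate: 1/8 + 1/12 = 5/24 per hour
Time = 1 / (5/24) = 24/5 = 4.8 hours

4.8 hours


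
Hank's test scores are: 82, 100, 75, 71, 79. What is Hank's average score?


Add the scores:
82 + 100 + 75 + 71 + 79 = 407
Divide by the number of tests:
407 / 5 = 81.4

81.4


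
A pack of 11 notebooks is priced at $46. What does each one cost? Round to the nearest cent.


Total cost: $46
Number of items: 11
Unit price: $46 / 11 = $4.1818... ≈ $4.18

$4.18


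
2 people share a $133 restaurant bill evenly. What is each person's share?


Total bill: $133
Number of people: 2
Each pays: $133 / 2 = $66.50

$66.50


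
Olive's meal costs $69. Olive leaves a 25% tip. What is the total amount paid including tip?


Calculate the tip:
25% of $69 = $17.25
Add tip to meal cost:
$69 + $17.25 = $86.25

$86.25


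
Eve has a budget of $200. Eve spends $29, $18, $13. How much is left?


Add up expenses:
$29 + $18 + $13 = $60
Subtract from budget:
$200 - $60 = $140

$140


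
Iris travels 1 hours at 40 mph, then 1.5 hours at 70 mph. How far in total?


Leg 1 distance:
40 x 1 = 40 miles
Leg 2 distance:
70 x 1.5 = 105 miles
Total distance:
40 + 105 = 145 miles

145 miles
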